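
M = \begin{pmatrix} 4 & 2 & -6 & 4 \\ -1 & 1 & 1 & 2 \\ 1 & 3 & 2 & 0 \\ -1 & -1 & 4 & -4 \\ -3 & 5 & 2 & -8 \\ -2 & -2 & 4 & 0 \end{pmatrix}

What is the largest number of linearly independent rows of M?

4

Row reduce to echelon form.
R2 ← R2 + (1/4)·R1: [0, 3/2, -1/2, 3]
R3 ← R3 − (1/4)·R1: [0, 5/2, 7/2, -1]
R4 ← R4 + (1/4)·R1: [0, -1/2, 5/2, -3]
R5 ← R5 + (3/4)·R1: [0, 13/2, -5/2, -5]
R6 ← R6 + (1/2)·R1: [0, -1, 1, 2]
R3 ← R3 − (5/3)·R2: [0, 0, 13/3, -6]
R4 ← R4 + (1/3)·R2: [0, 0, 7/3, -2]
R5 ← R5 − (13/3)·R2: [0, 0, -1/3, -18]
R6 ← R6 + (2/3)·R2: [0, 0, 2/3, 4]
R4 ← R4 − (7/13)·R3: [0, 0, 0, 16/13]
R5 ← R5 + (1/13)·R3: [0, 0, 0, -240/13]
R6 ← R6 − (2/13)·R3: [0, 0, 0, 64/13]
R5 ← R5 + (15)·R4: [0, 0, 0, 0]
R6 ← R6 − (4)·R4: [0, 0, 0, 0]
Echelon form has 4 nonzero rows, so rank(M) = 4.
The rank gives the maximum number of linearly independent rows: 4.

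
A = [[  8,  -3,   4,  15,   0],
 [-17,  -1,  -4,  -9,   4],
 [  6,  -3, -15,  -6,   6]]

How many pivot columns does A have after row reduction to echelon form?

3

Row reduce to echelon form.
R2 ← R2 + (17/8)·R1: [0, -59/8, 9/2, 183/8, 4]
R3 ← R3 − (3/4)·R1: [0, -3/4, -18, -69/4, 6]
R3 ← R3 − (6/59)·R2: [0, 0, -1089/59, -1155/59, 330/59]
Echelon form has 3 nonzero rows, so rank(A) = 3.
Each nonzero row contributes one pivot column: 3 pivot columns.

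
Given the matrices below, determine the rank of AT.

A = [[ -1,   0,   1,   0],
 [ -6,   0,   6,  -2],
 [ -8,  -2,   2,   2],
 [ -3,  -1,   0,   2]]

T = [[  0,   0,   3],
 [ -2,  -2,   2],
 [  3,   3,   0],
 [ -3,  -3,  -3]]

First compute AT:
[[  3,   3,  -3],
 [ 24,  24, -12],
 [  4,   4, -34],
 [ -4,  -4, -17]]
Now row reduce the product.
R2 ← R2 − (8)·R1: [0, 0, 12]
R3 ← R3 − (4/3)·R1: [0, 0, -30]
R4 ← R4 + (4/3)·R1: [0, 0, -21]
R3 ← R3 + (5/2)·R2: [0, 0, 0]
R4 ← R4 + (7/4)·R2: [0, 0, 0]
2 nonzero rows, so rank(AT) = 2.

2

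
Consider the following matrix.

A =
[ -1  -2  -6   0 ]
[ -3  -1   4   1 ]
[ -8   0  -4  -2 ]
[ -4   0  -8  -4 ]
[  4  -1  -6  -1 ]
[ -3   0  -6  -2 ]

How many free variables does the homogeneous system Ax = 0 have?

Row reduce to echelon form.
R2 ← R2 − (3)·R1: [0, 5, 22, 1]
R3 ← R3 − (8)·R1: [0, 16, 44, -2]
R4 ← R4 − (4)·R1: [0, 8, 16, -4]
R5 ← R5 + (4)·R1: [0, -9, -30, -1]
R6 ← R6 − (3)·R1: [0, 6, 12, -2]
R3 ← R3 − (16/5)·R2: [0, 0, -132/5, -26/5]
R4 ← R4 − (8/5)·R2: [0, 0, -96/5, -28/5]
R5 ← R5 + (9/5)·R2: [0, 0, 48/5, 4/5]
R6 ← R6 − (6/5)·R2: [0, 0, -72/5, -16/5]
R4 ← R4 − (8/11)·R3: [0, 0, 0, -20/11]
R5 ← R5 + (4/11)·R3: [0, 0, 0, -12/11]
R6 ← R6 − (6/11)·R3: [0, 0, 0, -4/11]
R5 ← R5 − (3/5)·R4: [0, 0, 0, 0]
R6 ← R6 − (1/5)·R4: [0, 0, 0, 0]
4 nonzero rows, so rank(A) = 4.
A has 4 columns; by rank–nullity, nullity = 4 − 4 = 0.

0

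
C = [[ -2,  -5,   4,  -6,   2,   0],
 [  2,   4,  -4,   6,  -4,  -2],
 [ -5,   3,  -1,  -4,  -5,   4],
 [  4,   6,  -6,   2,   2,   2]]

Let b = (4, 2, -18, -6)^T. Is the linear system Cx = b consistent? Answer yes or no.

Row reduce the augmented matrix [C | b].
R2 ← R2 + R1: [0, -1, 0, 0, -2, -2, 6]
R3 ← R3 − (5/2)·R1: [0, 31/2, -11, 11, -10, 4, -28]
R4 ← R4 + (2)·R1: [0, -4, 2, -10, 6, 2, 2]
R3 ← R3 + (31/2)·R2: [0, 0, -11, 11, -41, -27, 65]
R4 ← R4 − (4)·R2: [0, 0, 2, -10, 14, 10, -22]
R4 ← R4 + (2/11)·R3: [0, 0, 0, -8, 72/11, 56/11, -112/11]
The echelon form has 4 nonzero rows, and every pivot lies in the first 6 columns, so rank(C) = rank([C|b]) = 4.
The system is consistent.

yes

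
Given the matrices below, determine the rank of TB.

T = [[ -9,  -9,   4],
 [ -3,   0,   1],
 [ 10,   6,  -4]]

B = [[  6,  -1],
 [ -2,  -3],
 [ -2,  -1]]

First compute TB:
[[-44,  32],
 [-20,   2],
 [ 56, -24]]
Now row reduce the product.
R2 ← R2 − (5/11)·R1: [0, -138/11]
R3 ← R3 + (14/11)·R1: [0, 184/11]
R3 ← R3 + (4/3)·R2: [0, 0]
2 nonzero rows, so rank(TB) = 2.

2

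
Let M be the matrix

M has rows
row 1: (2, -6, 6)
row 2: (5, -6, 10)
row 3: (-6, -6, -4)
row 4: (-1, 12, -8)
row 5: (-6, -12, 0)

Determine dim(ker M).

Row reduce to echelon form.
R2 ← R2 − (5/2)·R1: [0, 9, -5]
R3 ← R3 + (3)·R1: [0, -24, 14]
R4 ← R4 + (1/2)·R1: [0, 9, -5]
R5 ← R5 + (3)·R1: [0, -30, 18]
R3 ← R3 + (8/3)·R2: [0, 0, 2/3]
R4 ← R4 − R2: [0, 0, 0]
R5 ← R5 + (10/3)·R2: [0, 0, 4/3]
R5 ← R5 − (2)·R3: [0, 0, 0]
3 nonzero rows, so rank(M) = 3.
M has 3 columns; by rank–nullity, nullity = 3 − 3 = 0.

0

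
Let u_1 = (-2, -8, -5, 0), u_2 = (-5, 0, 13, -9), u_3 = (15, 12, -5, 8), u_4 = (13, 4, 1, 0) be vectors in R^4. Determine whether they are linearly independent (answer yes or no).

no

Form the matrix with these vectors as rows and row reduce.
R2 ← R2 − (5/2)·R1: [0, 20, 51/2, -9]
R3 ← R3 + (15/2)·R1: [0, -48, -85/2, 8]
R4 ← R4 + (13/2)·R1: [0, -48, -63/2, 0]
R3 ← R3 + (12/5)·R2: [0, 0, 187/10, -68/5]
R4 ← R4 + (12/5)·R2: [0, 0, 297/10, -108/5]
R4 ← R4 − (27/17)·R3: [0, 0, 0, 0]
3 nonzero rows, so the 4 vectors span a space of dimension 3.
Since 3 < 4, the vectors are linearly dependent.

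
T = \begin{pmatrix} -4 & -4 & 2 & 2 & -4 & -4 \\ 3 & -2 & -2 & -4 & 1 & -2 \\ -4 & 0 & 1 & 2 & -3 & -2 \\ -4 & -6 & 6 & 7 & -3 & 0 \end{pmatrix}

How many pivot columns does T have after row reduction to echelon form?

Row reduce to echelon form.
R2 ← R2 + (3/4)·R1: [0, -5, -1/2, -5/2, -2, -5]
R3 ← R3 − R1: [0, 4, -1, 0, 1, 2]
R4 ← R4 − R1: [0, -2, 4, 5, 1, 4]
R3 ← R3 + (4/5)·R2: [0, 0, -7/5, -2, -3/5, -2]
R4 ← R4 − (2/5)·R2: [0, 0, 21/5, 6, 9/5, 6]
R4 ← R4 + (3)·R3: [0, 0, 0, 0, 0, 0]
Echelon form has 3 nonzero rows, so rank(T) = 3.
Each nonzero row contributes one pivot column: 3 pivot columns.

3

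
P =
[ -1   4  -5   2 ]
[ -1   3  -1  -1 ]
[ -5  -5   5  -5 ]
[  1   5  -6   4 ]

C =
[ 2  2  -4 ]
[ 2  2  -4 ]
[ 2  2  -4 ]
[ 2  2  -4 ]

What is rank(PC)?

First compute PC:
[[  0,   0,   0],
 [  0,   0,   0],
 [-20, -20,  40],
 [  8,   8, -16]]
Now row reduce the product.
Swap R1 ↔ R3
R4 ← R4 + (2/5)·R1: [0, 0, 0]
1 nonzero row, so rank(PC) = 1.

1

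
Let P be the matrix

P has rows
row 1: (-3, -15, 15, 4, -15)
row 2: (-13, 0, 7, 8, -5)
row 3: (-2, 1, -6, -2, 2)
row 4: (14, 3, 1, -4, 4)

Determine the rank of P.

4

Row reduce to echelon form.
R2 ← R2 − (13/3)·R1: [0, 65, -58, -28/3, 60]
R3 ← R3 − (2/3)·R1: [0, 11, -16, -14/3, 12]
R4 ← R4 + (14/3)·R1: [0, -67, 71, 44/3, -66]
R3 ← R3 − (11/65)·R2: [0, 0, -402/65, -602/195, 24/13]
R4 ← R4 + (67/65)·R2: [0, 0, 729/65, 328/65, -54/13]
R4 ← R4 + (243/134)·R3: [0, 0, 0, -37/67, -54/67]
Echelon form has 4 nonzero rows, so rank(P) = 4.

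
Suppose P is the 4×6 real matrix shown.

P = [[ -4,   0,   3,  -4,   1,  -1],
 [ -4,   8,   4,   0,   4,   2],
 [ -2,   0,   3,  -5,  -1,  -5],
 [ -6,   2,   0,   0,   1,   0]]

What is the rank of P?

4

Row reduce to echelon form.
R2 ← R2 − R1: [0, 8, 1, 4, 3, 3]
R3 ← R3 − (1/2)·R1: [0, 0, 3/2, -3, -3/2, -9/2]
R4 ← R4 − (3/2)·R1: [0, 2, -9/2, 6, -1/2, 3/2]
R4 ← R4 − (1/4)·R2: [0, 0, -19/4, 5, -5/4, 3/4]
R4 ← R4 + (19/6)·R3: [0, 0, 0, -9/2, -6, -27/2]
Echelon form has 4 nonzero rows, so rank(P) = 4.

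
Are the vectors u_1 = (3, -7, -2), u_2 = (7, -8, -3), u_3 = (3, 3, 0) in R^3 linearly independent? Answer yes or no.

Form the matrix with these vectors as rows and row reduce.
R2 ← R2 − (7/3)·R1: [0, 25/3, 5/3]
R3 ← R3 − R1: [0, 10, 2]
R3 ← R3 − (6/5)·R2: [0, 0, 0]
2 nonzero rows, so the 3 vectors span a space of dimension 2.
Since 2 < 3, the vectors are linearly dependent.

no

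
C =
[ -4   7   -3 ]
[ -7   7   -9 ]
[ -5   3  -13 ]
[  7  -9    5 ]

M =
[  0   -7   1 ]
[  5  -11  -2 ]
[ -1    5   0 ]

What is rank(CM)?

First compute CM:
[[ 38, -64, -18],
 [ 44, -73, -21],
 [ 28, -63, -11],
 [-50,  75,  25]]
Now row reduce the product.
R2 ← R2 − (22/19)·R1: [0, 21/19, -3/19]
R3 ← R3 − (14/19)·R1: [0, -301/19, 43/19]
R4 ← R4 + (25/19)·R1: [0, -175/19, 25/19]
R3 ← R3 + (43/3)·R2: [0, 0, 0]
R4 ← R4 + (25/3)·R2: [0, 0, 0]
2 nonzero rows, so rank(CM) = 2.

2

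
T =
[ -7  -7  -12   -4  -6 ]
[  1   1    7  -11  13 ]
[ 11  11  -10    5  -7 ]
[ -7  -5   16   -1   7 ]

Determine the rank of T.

4

Row reduce to echelon form.
R2 ← R2 + (1/7)·R1: [0, 0, 37/7, -81/7, 85/7]
R3 ← R3 + (11/7)·R1: [0, 0, -202/7, -9/7, -115/7]
R4 ← R4 − R1: [0, 2, 28, 3, 13]
Swap R2 ↔ R4
R4 ← R4 + (37/202)·R3: [0, 0, 0, -2385/202, 1845/202]
Echelon form has 4 nonzero rows, so rank(T) = 4.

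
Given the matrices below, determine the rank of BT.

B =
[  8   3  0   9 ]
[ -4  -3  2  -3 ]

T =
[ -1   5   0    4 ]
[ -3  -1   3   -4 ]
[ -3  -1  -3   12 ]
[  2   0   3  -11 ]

2

First compute BT:
[[  1,  37,  36, -79],
 [  1, -19, -24,  53]]
Now row reduce the product.
R2 ← R2 − R1: [0, -56, -60, 132]
2 nonzero rows, so rank(BT) = 2.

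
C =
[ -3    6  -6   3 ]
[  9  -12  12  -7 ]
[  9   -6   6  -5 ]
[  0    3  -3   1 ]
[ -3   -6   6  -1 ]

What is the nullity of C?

2

Row reduce to echelon form.
R2 ← R2 + (3)·R1: [0, 6, -6, 2]
R3 ← R3 + (3)·R1: [0, 12, -12, 4]
R5 ← R5 − R1: [0, -12, 12, -4]
R3 ← R3 − (2)·R2: [0, 0, 0, 0]
R4 ← R4 − (1/2)·R2: [0, 0, 0, 0]
R5 ← R5 + (2)·R2: [0, 0, 0, 0]
2 nonzero rows, so rank(C) = 2.
C has 4 columns; by rank–nullity, nullity = 4 − 2 = 2.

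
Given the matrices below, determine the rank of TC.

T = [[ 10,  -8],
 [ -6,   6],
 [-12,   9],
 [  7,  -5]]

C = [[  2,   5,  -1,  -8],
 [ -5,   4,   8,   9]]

2

First compute TC:
[[ 60,  18, -74, -152],
 [-42,  -6,  54, 102],
 [-69, -24,  84, 177],
 [ 39,  15, -47, -101]]
Now row reduce the product.
R2 ← R2 + (7/10)·R1: [0, 33/5, 11/5, -22/5]
R3 ← R3 + (23/20)·R1: [0, -33/10, -11/10, 11/5]
R4 ← R4 − (13/20)·R1: [0, 33/10, 11/10, -11/5]
R3 ← R3 + (1/2)·R2: [0, 0, 0, 0]
R4 ← R4 − (1/2)·R2: [0, 0, 0, 0]
2 nonzero rows, so rank(TC) = 2.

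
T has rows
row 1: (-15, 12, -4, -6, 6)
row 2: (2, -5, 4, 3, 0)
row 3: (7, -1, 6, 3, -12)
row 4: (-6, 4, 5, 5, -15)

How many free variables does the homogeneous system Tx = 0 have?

1

Row reduce to echelon form.
R2 ← R2 + (2/15)·R1: [0, -17/5, 52/15, 11/5, 4/5]
R3 ← R3 + (7/15)·R1: [0, 23/5, 62/15, 1/5, -46/5]
R4 ← R4 − (2/5)·R1: [0, -4/5, 33/5, 37/5, -87/5]
R3 ← R3 + (23/17)·R2: [0, 0, 150/17, 54/17, -138/17]
R4 ← R4 − (4/17)·R2: [0, 0, 295/51, 117/17, -299/17]
R4 ← R4 − (59/90)·R3: [0, 0, 0, 24/5, -184/15]
4 nonzero rows, so rank(T) = 4.
T has 5 columns; by rank–nullity, nullity = 5 − 4 = 1.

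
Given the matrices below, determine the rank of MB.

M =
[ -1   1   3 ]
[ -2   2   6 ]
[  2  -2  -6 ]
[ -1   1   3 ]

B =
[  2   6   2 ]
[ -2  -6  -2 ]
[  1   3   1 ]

First compute MB:
[[ -1,  -3,  -1],
 [ -2,  -6,  -2],
 [  2,   6,   2],
 [ -1,  -3,  -1]]
Now row reduce the product.
R2 ← R2 − (2)·R1: [0, 0, 0]
R3 ← R3 + (2)·R1: [0, 0, 0]
R4 ← R4 − R1: [0, 0, 0]
1 nonzero row, so rank(MB) = 1.

1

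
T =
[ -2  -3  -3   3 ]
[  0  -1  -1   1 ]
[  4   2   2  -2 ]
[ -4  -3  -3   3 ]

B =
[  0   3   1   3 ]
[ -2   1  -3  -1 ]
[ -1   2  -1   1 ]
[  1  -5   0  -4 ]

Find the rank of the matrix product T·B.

First compute TB:
[[ 12, -30,  10, -18],
 [  4,  -8,   4,  -4],
 [ -8,  28,  -4,  20],
 [ 12, -36,   8, -24]]
Now row reduce the product.
R2 ← R2 − (1/3)·R1: [0, 2, 2/3, 2]
R3 ← R3 + (2/3)·R1: [0, 8, 8/3, 8]
R4 ← R4 − R1: [0, -6, -2, -6]
R3 ← R3 − (4)·R2: [0, 0, 0, 0]
R4 ← R4 + (3)·R2: [0, 0, 0, 0]
2 nonzero rows, so rank(TB) = 2.

2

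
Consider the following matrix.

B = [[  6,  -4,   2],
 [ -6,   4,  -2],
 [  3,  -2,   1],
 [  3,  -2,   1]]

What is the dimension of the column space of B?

1

Row reduce to echelon form.
R2 ← R2 + R1: [0, 0, 0]
R3 ← R3 − (1/2)·R1: [0, 0, 0]
R4 ← R4 − (1/2)·R1: [0, 0, 0]
Echelon form has 1 nonzero row, so rank(B) = 1.
The column space has dimension equal to the rank: 1.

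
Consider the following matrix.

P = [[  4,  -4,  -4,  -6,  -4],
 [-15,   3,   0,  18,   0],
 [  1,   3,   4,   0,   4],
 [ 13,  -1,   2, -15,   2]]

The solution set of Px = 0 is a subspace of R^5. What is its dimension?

Row reduce to echelon form.
R2 ← R2 + (15/4)·R1: [0, -12, -15, -9/2, -15]
R3 ← R3 − (1/4)·R1: [0, 4, 5, 3/2, 5]
R4 ← R4 − (13/4)·R1: [0, 12, 15, 9/2, 15]
R3 ← R3 + (1/3)·R2: [0, 0, 0, 0, 0]
R4 ← R4 + R2: [0, 0, 0, 0, 0]
2 nonzero rows, so rank(P) = 2.
P has 5 columns; by rank–nullity, nullity = 5 − 2 = 3.

3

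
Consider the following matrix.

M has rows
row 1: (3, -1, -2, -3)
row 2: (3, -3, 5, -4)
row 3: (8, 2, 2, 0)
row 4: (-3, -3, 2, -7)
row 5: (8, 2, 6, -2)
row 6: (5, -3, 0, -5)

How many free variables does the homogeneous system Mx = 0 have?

Row reduce to echelon form.
R2 ← R2 − R1: [0, -2, 7, -1]
R3 ← R3 − (8/3)·R1: [0, 14/3, 22/3, 8]
R4 ← R4 + R1: [0, -4, 0, -10]
R5 ← R5 − (8/3)·R1: [0, 14/3, 34/3, 6]
R6 ← R6 − (5/3)·R1: [0, -4/3, 10/3, 0]
R3 ← R3 + (7/3)·R2: [0, 0, 71/3, 17/3]
R4 ← R4 − (2)·R2: [0, 0, -14, -8]
R5 ← R5 + (7/3)·R2: [0, 0, 83/3, 11/3]
R6 ← R6 − (2/3)·R2: [0, 0, -4/3, 2/3]
R4 ← R4 + (42/71)·R3: [0, 0, 0, -330/71]
R5 ← R5 − (83/71)·R3: [0, 0, 0, -210/71]
R6 ← R6 + (4/71)·R3: [0, 0, 0, 70/71]
R5 ← R5 − (7/11)·R4: [0, 0, 0, 0]
R6 ← R6 + (7/33)·R4: [0, 0, 0, 0]
4 nonzero rows, so rank(M) = 4.
M has 4 columns; by rank–nullity, nullity = 4 − 4 = 0.

0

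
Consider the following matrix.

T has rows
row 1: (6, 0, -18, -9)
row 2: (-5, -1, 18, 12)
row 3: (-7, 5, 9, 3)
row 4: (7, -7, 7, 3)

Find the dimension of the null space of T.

0

Row reduce to echelon form.
R2 ← R2 + (5/6)·R1: [0, -1, 3, 9/2]
R3 ← R3 + (7/6)·R1: [0, 5, -12, -15/2]
R4 ← R4 − (7/6)·R1: [0, -7, 28, 27/2]
R3 ← R3 + (5)·R2: [0, 0, 3, 15]
R4 ← R4 − (7)·R2: [0, 0, 7, -18]
R4 ← R4 − (7/3)·R3: [0, 0, 0, -53]
4 nonzero rows, so rank(T) = 4.
T has 4 columns; by rank–nullity, nullity = 4 − 4 = 0.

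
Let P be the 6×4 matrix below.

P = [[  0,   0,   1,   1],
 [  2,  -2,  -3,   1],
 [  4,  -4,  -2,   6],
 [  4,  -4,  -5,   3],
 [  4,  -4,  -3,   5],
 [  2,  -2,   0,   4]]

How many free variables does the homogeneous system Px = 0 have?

2

Row reduce to echelon form.
Swap R1 ↔ R2
R3 ← R3 − (2)·R1: [0, 0, 4, 4]
R4 ← R4 − (2)·R1: [0, 0, 1, 1]
R5 ← R5 − (2)·R1: [0, 0, 3, 3]
R6 ← R6 − R1: [0, 0, 3, 3]
R3 ← R3 − (4)·R2: [0, 0, 0, 0]
R4 ← R4 − R2: [0, 0, 0, 0]
R5 ← R5 − (3)·R2: [0, 0, 0, 0]
R6 ← R6 − (3)·R2: [0, 0, 0, 0]
2 nonzero rows, so rank(P) = 2.
P has 4 columns; by rank–nullity, nullity = 4 − 2 = 2.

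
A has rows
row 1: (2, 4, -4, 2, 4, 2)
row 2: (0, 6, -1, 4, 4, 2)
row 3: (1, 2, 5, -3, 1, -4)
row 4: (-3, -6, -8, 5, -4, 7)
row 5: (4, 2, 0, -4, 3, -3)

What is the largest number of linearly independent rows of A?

Row reduce to echelon form.
R3 ← R3 − (1/2)·R1: [0, 0, 7, -4, -1, -5]
R4 ← R4 + (3/2)·R1: [0, 0, -14, 8, 2, 10]
R5 ← R5 − (2)·R1: [0, -6, 8, -8, -5, -7]
R5 ← R5 + R2: [0, 0, 7, -4, -1, -5]
R4 ← R4 + (2)·R3: [0, 0, 0, 0, 0, 0]
R5 ← R5 − R3: [0, 0, 0, 0, 0, 0]
Echelon form has 3 nonzero rows, so rank(A) = 3.
The rank gives the maximum number of linearly independent rows: 3.

3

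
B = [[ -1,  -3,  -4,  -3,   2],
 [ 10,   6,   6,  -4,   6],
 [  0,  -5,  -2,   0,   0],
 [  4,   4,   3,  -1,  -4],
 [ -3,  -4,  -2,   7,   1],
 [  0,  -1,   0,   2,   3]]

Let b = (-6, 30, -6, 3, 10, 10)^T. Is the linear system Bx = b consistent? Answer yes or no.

Row reduce the augmented matrix [B | b].
R2 ← R2 + (10)·R1: [0, -24, -34, -34, 26, -30]
R4 ← R4 + (4)·R1: [0, -8, -13, -13, 4, -21]
R5 ← R5 − (3)·R1: [0, 5, 10, 16, -5, 28]
R3 ← R3 − (5/24)·R2: [0, 0, 61/12, 85/12, -65/12, 1/4]
R4 ← R4 − (1/3)·R2: [0, 0, -5/3, -5/3, -14/3, -11]
R5 ← R5 + (5/24)·R2: [0, 0, 35/12, 107/12, 5/12, 87/4]
R6 ← R6 − (1/24)·R2: [0, 0, 17/12, 41/12, 23/12, 45/4]
R4 ← R4 + (20/61)·R3: [0, 0, 0, 40/61, -393/61, -666/61]
R5 ← R5 − (35/61)·R3: [0, 0, 0, 296/61, 215/61, 1318/61]
R6 ← R6 − (17/61)·R3: [0, 0, 0, 88/61, 209/61, 682/61]
R5 ← R5 − (37/5)·R4: [0, 0, 0, 0, 256/5, 512/5]
R6 ← R6 − (11/5)·R4: [0, 0, 0, 0, 88/5, 176/5]
R6 ← R6 − (11/32)·R5: [0, 0, 0, 0, 0, 0]
The echelon form has 5 nonzero rows, and every pivot lies in the first 5 columns, so rank(B) = rank([B|b]) = 5.
The system is consistent.

yes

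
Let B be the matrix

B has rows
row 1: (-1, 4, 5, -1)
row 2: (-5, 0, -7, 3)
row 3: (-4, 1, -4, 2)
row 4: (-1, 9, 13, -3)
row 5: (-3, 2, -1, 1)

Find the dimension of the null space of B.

Row reduce to echelon form.
R2 ← R2 − (5)·R1: [0, -20, -32, 8]
R3 ← R3 − (4)·R1: [0, -15, -24, 6]
R4 ← R4 − R1: [0, 5, 8, -2]
R5 ← R5 − (3)·R1: [0, -10, -16, 4]
R3 ← R3 − (3/4)·R2: [0, 0, 0, 0]
R4 ← R4 + (1/4)·R2: [0, 0, 0, 0]
R5 ← R5 − (1/2)·R2: [0, 0, 0, 0]
2 nonzero rows, so rank(B) = 2.
B has 4 columns; by rank–nullity, nullity = 4 − 2 = 2.

2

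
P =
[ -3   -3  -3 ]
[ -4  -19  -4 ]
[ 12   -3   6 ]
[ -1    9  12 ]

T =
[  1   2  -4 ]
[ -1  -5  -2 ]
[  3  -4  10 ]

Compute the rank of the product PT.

3

First compute PT:
[[ -9,  21, -12],
 [  3, 103,  14],
 [ 33,  15,  18],
 [ 26, -95, 106]]
Now row reduce the product.
R2 ← R2 + (1/3)·R1: [0, 110, 10]
R3 ← R3 + (11/3)·R1: [0, 92, -26]
R4 ← R4 + (26/9)·R1: [0, -103/3, 214/3]
R3 ← R3 − (46/55)·R2: [0, 0, -378/11]
R4 ← R4 + (103/330)·R2: [0, 0, 819/11]
R4 ← R4 + (13/6)·R3: [0, 0, 0]
3 nonzero rows, so rank(PT) = 3.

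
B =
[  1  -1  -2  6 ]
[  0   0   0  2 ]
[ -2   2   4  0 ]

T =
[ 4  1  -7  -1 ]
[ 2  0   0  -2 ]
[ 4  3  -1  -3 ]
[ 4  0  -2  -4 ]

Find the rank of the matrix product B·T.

2

First compute BT:
[[ 18,  -5, -17, -17],
 [  8,   0,  -4,  -8],
 [ 12,  10,  10, -14]]
Now row reduce the product.
R2 ← R2 − (4/9)·R1: [0, 20/9, 32/9, -4/9]
R3 ← R3 − (2/3)·R1: [0, 40/3, 64/3, -8/3]
R3 ← R3 − (6)·R2: [0, 0, 0, 0]
2 nonzero rows, so rank(BT) = 2.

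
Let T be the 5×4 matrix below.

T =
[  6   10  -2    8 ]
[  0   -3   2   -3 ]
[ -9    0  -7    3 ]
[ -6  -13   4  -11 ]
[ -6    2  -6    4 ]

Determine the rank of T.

Row reduce to echelon form.
R3 ← R3 + (3/2)·R1: [0, 15, -10, 15]
R4 ← R4 + R1: [0, -3, 2, -3]
R5 ← R5 + R1: [0, 12, -8, 12]
R3 ← R3 + (5)·R2: [0, 0, 0, 0]
R4 ← R4 − R2: [0, 0, 0, 0]
R5 ← R5 + (4)·R2: [0, 0, 0, 0]
Echelon form has 2 nonzero rows, so rank(T) = 2.

2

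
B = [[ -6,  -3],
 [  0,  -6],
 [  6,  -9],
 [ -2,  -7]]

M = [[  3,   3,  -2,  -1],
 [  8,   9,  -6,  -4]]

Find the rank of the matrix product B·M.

2

First compute BM:
[[-42, -45,  30,  18],
 [-48, -54,  36,  24],
 [-54, -63,  42,  30],
 [-62, -69,  46,  30]]
Now row reduce the product.
R2 ← R2 − (8/7)·R1: [0, -18/7, 12/7, 24/7]
R3 ← R3 − (9/7)·R1: [0, -36/7, 24/7, 48/7]
R4 ← R4 − (31/21)·R1: [0, -18/7, 12/7, 24/7]
R3 ← R3 − (2)·R2: [0, 0, 0, 0]
R4 ← R4 − R2: [0, 0, 0, 0]
2 nonzero rows, so rank(BM) = 2.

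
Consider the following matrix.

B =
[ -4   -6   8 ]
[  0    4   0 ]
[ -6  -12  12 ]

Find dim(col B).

Row reduce to echelon form.
R3 ← R3 − (3/2)·R1: [0, -3, 0]
R3 ← R3 + (3/4)·R2: [0, 0, 0]
Echelon form has 2 nonzero rows, so rank(B) = 2.
The column space has dimension equal to the rank: 2.

2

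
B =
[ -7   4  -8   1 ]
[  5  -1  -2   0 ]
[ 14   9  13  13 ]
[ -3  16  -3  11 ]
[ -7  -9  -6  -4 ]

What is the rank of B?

4

Row reduce to echelon form.
R2 ← R2 + (5/7)·R1: [0, 13/7, -54/7, 5/7]
R3 ← R3 + (2)·R1: [0, 17, -3, 15]
R4 ← R4 − (3/7)·R1: [0, 100/7, 3/7, 74/7]
R5 ← R5 − R1: [0, -13, 2, -5]
R3 ← R3 − (119/13)·R2: [0, 0, 879/13, 110/13]
R4 ← R4 − (100/13)·R2: [0, 0, 777/13, 66/13]
R5 ← R5 + (7)·R2: [0, 0, -52, 0]
R4 ← R4 − (259/293)·R3: [0, 0, 0, -704/293]
R5 ← R5 + (676/879)·R3: [0, 0, 0, 5720/879]
R5 ← R5 + (65/24)·R4: [0, 0, 0, 0]
Echelon form has 4 nonzero rows, so rank(B) = 4.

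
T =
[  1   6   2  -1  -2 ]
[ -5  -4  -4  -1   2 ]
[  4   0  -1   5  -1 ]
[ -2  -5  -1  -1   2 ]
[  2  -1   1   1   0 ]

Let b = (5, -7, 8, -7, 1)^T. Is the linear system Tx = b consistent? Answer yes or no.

Row reduce the augmented matrix [T | b].
R2 ← R2 + (5)·R1: [0, 26, 6, -6, -8, 18]
R3 ← R3 − (4)·R1: [0, -24, -9, 9, 7, -12]
R4 ← R4 + (2)·R1: [0, 7, 3, -3, -2, 3]
R5 ← R5 − (2)·R1: [0, -13, -3, 3, 4, -9]
R3 ← R3 + (12/13)·R2: [0, 0, -45/13, 45/13, -5/13, 60/13]
R4 ← R4 − (7/26)·R2: [0, 0, 18/13, -18/13, 2/13, -24/13]
R5 ← R5 + (1/2)·R2: [0, 0, 0, 0, 0, 0]
R4 ← R4 + (2/5)·R3: [0, 0, 0, 0, 0, 0]
The echelon form has 3 nonzero rows, and every pivot lies in the first 5 columns, so rank(T) = rank([T|b]) = 3.
The system is consistent.

yes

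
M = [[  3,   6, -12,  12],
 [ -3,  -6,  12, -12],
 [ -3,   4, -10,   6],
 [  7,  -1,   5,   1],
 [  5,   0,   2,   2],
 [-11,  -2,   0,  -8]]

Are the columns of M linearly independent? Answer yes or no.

no

Row reduce M to echelon form.
R2 ← R2 + R1: [0, 0, 0, 0]
R3 ← R3 + R1: [0, 10, -22, 18]
R4 ← R4 − (7/3)·R1: [0, -15, 33, -27]
R5 ← R5 − (5/3)·R1: [0, -10, 22, -18]
R6 ← R6 + (11/3)·R1: [0, 20, -44, 36]
Swap R2 ↔ R3
R4 ← R4 + (3/2)·R2: [0, 0, 0, 0]
R5 ← R5 + R2: [0, 0, 0, 0]
R6 ← R6 − (2)·R2: [0, 0, 0, 0]
2 pivots among 4 columns.
Only 2 < 4 pivot columns, so the columns are linearly dependent.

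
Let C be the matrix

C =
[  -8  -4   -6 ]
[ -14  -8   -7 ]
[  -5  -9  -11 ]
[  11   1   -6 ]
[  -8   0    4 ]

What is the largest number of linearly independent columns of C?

Row reduce to echelon form.
R2 ← R2 − (7/4)·R1: [0, -1, 7/2]
R3 ← R3 − (5/8)·R1: [0, -13/2, -29/4]
R4 ← R4 + (11/8)·R1: [0, -9/2, -57/4]
R5 ← R5 − R1: [0, 4, 10]
R3 ← R3 − (13/2)·R2: [0, 0, -30]
R4 ← R4 − (9/2)·R2: [0, 0, -30]
R5 ← R5 + (4)·R2: [0, 0, 24]
R4 ← R4 − R3: [0, 0, 0]
R5 ← R5 + (4/5)·R3: [0, 0, 0]
Echelon form has 3 nonzero rows, so rank(C) = 3.
The rank gives the maximum number of linearly independent columns: 3.

3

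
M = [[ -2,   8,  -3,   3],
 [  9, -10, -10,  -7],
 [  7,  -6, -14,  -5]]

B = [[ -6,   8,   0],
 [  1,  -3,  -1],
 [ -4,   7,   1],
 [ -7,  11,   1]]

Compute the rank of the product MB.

First compute MB:
[[ 11, -28,  -8],
 [ 25, -45,  -7],
 [ 43, -79, -13]]
Now row reduce the product.
R2 ← R2 − (25/11)·R1: [0, 205/11, 123/11]
R3 ← R3 − (43/11)·R1: [0, 335/11, 201/11]
R3 ← R3 − (67/41)·R2: [0, 0, 0]
2 nonzero rows, so rank(MB) = 2.

2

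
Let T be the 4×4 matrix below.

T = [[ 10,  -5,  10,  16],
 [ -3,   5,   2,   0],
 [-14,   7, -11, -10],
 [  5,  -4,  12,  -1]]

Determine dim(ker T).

0

Row reduce to echelon form.
R2 ← R2 + (3/10)·R1: [0, 7/2, 5, 24/5]
R3 ← R3 + (7/5)·R1: [0, 0, 3, 62/5]
R4 ← R4 − (1/2)·R1: [0, -3/2, 7, -9]
R4 ← R4 + (3/7)·R2: [0, 0, 64/7, -243/35]
R4 ← R4 − (64/21)·R3: [0, 0, 0, -671/15]
4 nonzero rows, so rank(T) = 4.
T has 4 columns; by rank–nullity, nullity = 4 − 4 = 0.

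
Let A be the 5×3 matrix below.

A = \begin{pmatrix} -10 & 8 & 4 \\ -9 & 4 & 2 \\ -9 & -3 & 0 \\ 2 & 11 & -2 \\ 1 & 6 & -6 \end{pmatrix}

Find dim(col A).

3

Row reduce to echelon form.
R2 ← R2 − (9/10)·R1: [0, -16/5, -8/5]
R3 ← R3 − (9/10)·R1: [0, -51/5, -18/5]
R4 ← R4 + (1/5)·R1: [0, 63/5, -6/5]
R5 ← R5 + (1/10)·R1: [0, 34/5, -28/5]
R3 ← R3 − (51/16)·R2: [0, 0, 3/2]
R4 ← R4 + (63/16)·R2: [0, 0, -15/2]
R5 ← R5 + (17/8)·R2: [0, 0, -9]
R4 ← R4 + (5)·R3: [0, 0, 0]
R5 ← R5 + (6)·R3: [0, 0, 0]
Echelon form has 3 nonzero rows, so rank(A) = 3.
The column space has dimension equal to the rank: 3.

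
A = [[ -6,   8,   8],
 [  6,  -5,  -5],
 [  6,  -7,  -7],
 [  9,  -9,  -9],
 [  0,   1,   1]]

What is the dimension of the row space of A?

Row reduce to echelon form.
R2 ← R2 + R1: [0, 3, 3]
R3 ← R3 + R1: [0, 1, 1]
R4 ← R4 + (3/2)·R1: [0, 3, 3]
R3 ← R3 − (1/3)·R2: [0, 0, 0]
R4 ← R4 − R2: [0, 0, 0]
R5 ← R5 − (1/3)·R2: [0, 0, 0]
Echelon form has 2 nonzero rows, so rank(A) = 2.
The row space has dimension equal to the rank: 2.

2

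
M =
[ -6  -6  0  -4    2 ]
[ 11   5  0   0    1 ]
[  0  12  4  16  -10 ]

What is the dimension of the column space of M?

3

Row reduce to echelon form.
R2 ← R2 + (11/6)·R1: [0, -6, 0, -22/3, 14/3]
R3 ← R3 + (2)·R2: [0, 0, 4, 4/3, -2/3]
Echelon form has 3 nonzero rows, so rank(M) = 3.
The column space has dimension equal to the rank: 3.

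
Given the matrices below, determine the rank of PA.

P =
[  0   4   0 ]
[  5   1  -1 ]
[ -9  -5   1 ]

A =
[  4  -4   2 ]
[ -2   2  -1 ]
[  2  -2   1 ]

1

First compute PA:
[[ -8,   8,  -4],
 [ 16, -16,   8],
 [-24,  24, -12]]
Now row reduce the product.
R2 ← R2 + (2)·R1: [0, 0, 0]
R3 ← R3 − (3)·R1: [0, 0, 0]
1 nonzero row, so rank(PA) = 1.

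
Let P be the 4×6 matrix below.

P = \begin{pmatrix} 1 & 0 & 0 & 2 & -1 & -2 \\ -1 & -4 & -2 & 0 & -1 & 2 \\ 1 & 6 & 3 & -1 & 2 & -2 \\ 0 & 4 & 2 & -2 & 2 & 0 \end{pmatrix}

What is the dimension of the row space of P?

2

Row reduce to echelon form.
R2 ← R2 + R1: [0, -4, -2, 2, -2, 0]
R3 ← R3 − R1: [0, 6, 3, -3, 3, 0]
R3 ← R3 + (3/2)·R2: [0, 0, 0, 0, 0, 0]
R4 ← R4 + R2: [0, 0, 0, 0, 0, 0]
Echelon form has 2 nonzero rows, so rank(P) = 2.
The row space has dimension equal to the rank: 2.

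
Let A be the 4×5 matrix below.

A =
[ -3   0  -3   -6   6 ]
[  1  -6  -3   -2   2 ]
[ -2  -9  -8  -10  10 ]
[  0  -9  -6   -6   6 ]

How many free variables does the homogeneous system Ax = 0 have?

Row reduce to echelon form.
R2 ← R2 + (1/3)·R1: [0, -6, -4, -4, 4]
R3 ← R3 − (2/3)·R1: [0, -9, -6, -6, 6]
R3 ← R3 − (3/2)·R2: [0, 0, 0, 0, 0]
R4 ← R4 − (3/2)·R2: [0, 0, 0, 0, 0]
2 nonzero rows, so rank(A) = 2.
A has 5 columns; by rank–nullity, nullity = 5 − 2 = 3.

3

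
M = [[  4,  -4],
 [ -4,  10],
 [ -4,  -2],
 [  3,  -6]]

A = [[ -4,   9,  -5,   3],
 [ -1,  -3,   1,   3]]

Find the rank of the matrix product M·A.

First compute MA:
[[-12,  48, -24,   0],
 [  6, -66,  30,  18],
 [ 18, -30,  18, -18],
 [ -6,  45, -21,  -9]]
Now row reduce the product.
R2 ← R2 + (1/2)·R1: [0, -42, 18, 18]
R3 ← R3 + (3/2)·R1: [0, 42, -18, -18]
R4 ← R4 − (1/2)·R1: [0, 21, -9, -9]
R3 ← R3 + R2: [0, 0, 0, 0]
R4 ← R4 + (1/2)·R2: [0, 0, 0, 0]
2 nonzero rows, so rank(MA) = 2.

2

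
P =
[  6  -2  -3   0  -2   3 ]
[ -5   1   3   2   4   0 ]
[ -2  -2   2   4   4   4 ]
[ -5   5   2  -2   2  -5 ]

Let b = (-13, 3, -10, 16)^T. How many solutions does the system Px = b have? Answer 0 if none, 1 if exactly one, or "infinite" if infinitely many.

infinite

Row reduce the augmented matrix [P | b].
R2 ← R2 + (5/6)·R1: [0, -2/3, 1/2, 2, 7/3, 5/2, -47/6]
R3 ← R3 + (1/3)·R1: [0, -8/3, 1, 4, 10/3, 5, -43/3]
R4 ← R4 + (5/6)·R1: [0, 10/3, -1/2, -2, 1/3, -5/2, 31/6]
R3 ← R3 − (4)·R2: [0, 0, -1, -4, -6, -5, 17]
R4 ← R4 + (5)·R2: [0, 0, 2, 8, 12, 10, -34]
R4 ← R4 + (2)·R3: [0, 0, 0, 0, 0, 0, 0]
The echelon form has 3 nonzero rows, and every pivot lies in the first 6 columns, so rank(P) = rank([P|b]) = 3.
The system is consistent.
rank = 3 < 6 unknowns, so there are infinitely many solutions.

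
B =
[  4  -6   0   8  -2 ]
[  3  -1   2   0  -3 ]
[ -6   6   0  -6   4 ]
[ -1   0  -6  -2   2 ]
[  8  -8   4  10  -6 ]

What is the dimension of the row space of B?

3

Row reduce to echelon form.
R2 ← R2 − (3/4)·R1: [0, 7/2, 2, -6, -3/2]
R3 ← R3 + (3/2)·R1: [0, -3, 0, 6, 1]
R4 ← R4 + (1/4)·R1: [0, -3/2, -6, 0, 3/2]
R5 ← R5 − (2)·R1: [0, 4, 4, -6, -2]
R3 ← R3 + (6/7)·R2: [0, 0, 12/7, 6/7, -2/7]
R4 ← R4 + (3/7)·R2: [0, 0, -36/7, -18/7, 6/7]
R5 ← R5 − (8/7)·R2: [0, 0, 12/7, 6/7, -2/7]
R4 ← R4 + (3)·R3: [0, 0, 0, 0, 0]
R5 ← R5 − R3: [0, 0, 0, 0, 0]
Echelon form has 3 nonzero rows, so rank(B) = 3.
The row space has dimension equal to the rank: 3.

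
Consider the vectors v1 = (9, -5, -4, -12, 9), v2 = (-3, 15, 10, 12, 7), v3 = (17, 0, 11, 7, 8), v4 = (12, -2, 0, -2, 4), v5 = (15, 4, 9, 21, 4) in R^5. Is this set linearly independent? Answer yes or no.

Form the matrix with these vectors as rows and row reduce.
R2 ← R2 + (1/3)·R1: [0, 40/3, 26/3, 8, 10]
R3 ← R3 − (17/9)·R1: [0, 85/9, 167/9, 89/3, -9]
R4 ← R4 − (4/3)·R1: [0, 14/3, 16/3, 14, -8]
R5 ← R5 − (5/3)·R1: [0, 37/3, 47/3, 41, -11]
R3 ← R3 − (17/24)·R2: [0, 0, 149/12, 24, -193/12]
R4 ← R4 − (7/20)·R2: [0, 0, 23/10, 56/5, -23/2]
R5 ← R5 − (37/40)·R2: [0, 0, 153/20, 168/5, -81/4]
R4 ← R4 − (138/745)·R3: [0, 0, 0, 5032/745, -6348/745]
R5 ← R5 − (459/745)·R3: [0, 0, 0, 14016/745, -7704/745]
R5 ← R5 − (1752/629)·R4: [0, 0, 0, 0, 8424/629]
5 nonzero rows, so the 5 vectors span a space of dimension 5.
Since 5 = 5, the vectors are linearly independent.

yes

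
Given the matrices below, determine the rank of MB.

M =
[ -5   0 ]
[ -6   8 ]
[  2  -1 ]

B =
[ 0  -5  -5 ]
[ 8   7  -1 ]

2

First compute MB:
[[  0,  25,  25],
 [ 64,  86,  22],
 [ -8, -17,  -9]]
Now row reduce the product.
Swap R1 ↔ R2
R3 ← R3 + (1/8)·R1: [0, -25/4, -25/4]
R3 ← R3 + (1/4)·R2: [0, 0, 0]
2 nonzero rows, so rank(MB) = 2.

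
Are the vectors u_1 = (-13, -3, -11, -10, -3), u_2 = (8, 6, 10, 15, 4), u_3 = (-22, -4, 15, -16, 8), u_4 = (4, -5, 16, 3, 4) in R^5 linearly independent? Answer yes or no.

Form the matrix with these vectors as rows and row reduce.
R2 ← R2 + (8/13)·R1: [0, 54/13, 42/13, 115/13, 28/13]
R3 ← R3 − (22/13)·R1: [0, 14/13, 437/13, 12/13, 170/13]
R4 ← R4 + (4/13)·R1: [0, -77/13, 164/13, -1/13, 40/13]
R3 ← R3 − (7/27)·R2: [0, 0, 295/9, -37/27, 338/27]
R4 ← R4 + (77/54)·R2: [0, 0, 155/9, 677/54, 166/27]
R4 ← R4 − (31/59)·R3: [0, 0, 0, 4693/354, -76/177]
4 nonzero rows, so the 4 vectors span a space of dimension 4.
Since 4 = 4, the vectors are linearly independent.

yes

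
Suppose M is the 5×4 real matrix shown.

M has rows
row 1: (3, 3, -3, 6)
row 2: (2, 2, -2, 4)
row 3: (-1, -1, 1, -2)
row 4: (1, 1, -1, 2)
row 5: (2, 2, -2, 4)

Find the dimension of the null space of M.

Row reduce to echelon form.
R2 ← R2 − (2/3)·R1: [0, 0, 0, 0]
R3 ← R3 + (1/3)·R1: [0, 0, 0, 0]
R4 ← R4 − (1/3)·R1: [0, 0, 0, 0]
R5 ← R5 − (2/3)·R1: [0, 0, 0, 0]
1 nonzero row, so rank(M) = 1.
M has 4 columns; by rank–nullity, nullity = 4 − 1 = 3.

3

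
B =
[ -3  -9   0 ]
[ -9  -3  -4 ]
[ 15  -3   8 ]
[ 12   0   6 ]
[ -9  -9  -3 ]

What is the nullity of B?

Row reduce to echelon form.
R2 ← R2 − (3)·R1: [0, 24, -4]
R3 ← R3 + (5)·R1: [0, -48, 8]
R4 ← R4 + (4)·R1: [0, -36, 6]
R5 ← R5 − (3)·R1: [0, 18, -3]
R3 ← R3 + (2)·R2: [0, 0, 0]
R4 ← R4 + (3/2)·R2: [0, 0, 0]
R5 ← R5 − (3/4)·R2: [0, 0, 0]
2 nonzero rows, so rank(B) = 2.
B has 3 columns; by rank–nullity, nullity = 3 − 2 = 1.

1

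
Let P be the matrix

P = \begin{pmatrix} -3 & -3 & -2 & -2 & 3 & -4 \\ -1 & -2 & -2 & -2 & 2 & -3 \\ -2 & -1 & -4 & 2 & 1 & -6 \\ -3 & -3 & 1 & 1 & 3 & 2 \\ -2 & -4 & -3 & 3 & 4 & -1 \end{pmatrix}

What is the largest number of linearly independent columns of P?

4

Row reduce to echelon form.
R2 ← R2 − (1/3)·R1: [0, -1, -4/3, -4/3, 1, -5/3]
R3 ← R3 − (2/3)·R1: [0, 1, -8/3, 10/3, -1, -10/3]
R4 ← R4 − R1: [0, 0, 3, 3, 0, 6]
R5 ← R5 − (2/3)·R1: [0, -2, -5/3, 13/3, 2, 5/3]
R3 ← R3 + R2: [0, 0, -4, 2, 0, -5]
R5 ← R5 − (2)·R2: [0, 0, 1, 7, 0, 5]
R4 ← R4 + (3/4)·R3: [0, 0, 0, 9/2, 0, 9/4]
R5 ← R5 + (1/4)·R3: [0, 0, 0, 15/2, 0, 15/4]
R5 ← R5 − (5/3)·R4: [0, 0, 0, 0, 0, 0]
Echelon form has 4 nonzero rows, so rank(P) = 4.
The rank gives the maximum number of linearly independent columns: 4.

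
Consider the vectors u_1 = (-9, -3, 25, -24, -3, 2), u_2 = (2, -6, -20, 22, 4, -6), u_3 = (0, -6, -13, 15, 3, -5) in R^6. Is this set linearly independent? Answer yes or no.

Form the matrix with these vectors as rows and row reduce.
R2 ← R2 + (2/9)·R1: [0, -20/3, -130/9, 50/3, 10/3, -50/9]
R3 ← R3 − (9/10)·R2: [0, 0, 0, 0, 0, 0]
2 nonzero rows, so the 3 vectors span a space of dimension 2.
Since 2 < 3, the vectors are linearly dependent.

no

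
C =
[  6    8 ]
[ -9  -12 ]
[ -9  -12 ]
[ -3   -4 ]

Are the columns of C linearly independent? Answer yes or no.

no

Row reduce C to echelon form.
R2 ← R2 + (3/2)·R1: [0, 0]
R3 ← R3 + (3/2)·R1: [0, 0]
R4 ← R4 + (1/2)·R1: [0, 0]
1 pivot among 2 columns.
Only 1 < 2 pivot columns, so the columns are linearly dependent.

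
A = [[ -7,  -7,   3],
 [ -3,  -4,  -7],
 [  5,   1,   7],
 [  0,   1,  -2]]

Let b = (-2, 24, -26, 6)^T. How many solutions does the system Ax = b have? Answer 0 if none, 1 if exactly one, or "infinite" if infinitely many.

1

Row reduce the augmented matrix [A | b].
R2 ← R2 − (3/7)·R1: [0, -1, -58/7, 174/7]
R3 ← R3 + (5/7)·R1: [0, -4, 64/7, -192/7]
R3 ← R3 − (4)·R2: [0, 0, 296/7, -888/7]
R4 ← R4 + R2: [0, 0, -72/7, 216/7]
R4 ← R4 + (9/37)·R3: [0, 0, 0, 0]
The echelon form has 3 nonzero rows, and every pivot lies in the first 3 columns, so rank(A) = rank([A|b]) = 3.
The system is consistent.
rank = 3 = number of unknowns, so the solution is unique.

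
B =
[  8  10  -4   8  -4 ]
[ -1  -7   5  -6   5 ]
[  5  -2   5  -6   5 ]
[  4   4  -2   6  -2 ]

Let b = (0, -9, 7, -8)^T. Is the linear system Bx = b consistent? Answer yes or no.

no

Row reduce the augmented matrix [B | b].
R2 ← R2 + (1/8)·R1: [0, -23/4, 9/2, -5, 9/2, -9]
R3 ← R3 − (5/8)·R1: [0, -33/4, 15/2, -11, 15/2, 7]
R4 ← R4 − (1/2)·R1: [0, -1, 0, 2, 0, -8]
R3 ← R3 − (33/23)·R2: [0, 0, 24/23, -88/23, 24/23, 458/23]
R4 ← R4 − (4/23)·R2: [0, 0, -18/23, 66/23, -18/23, -148/23]
R4 ← R4 + (3/4)·R3: [0, 0, 0, 0, 0, 17/2]
The echelon form has 4 nonzero rows; the last pivot sits in the augmented column, so rank(B) = 3 but rank([B|b]) = 4.
Since the ranks differ, the system is inconsistent.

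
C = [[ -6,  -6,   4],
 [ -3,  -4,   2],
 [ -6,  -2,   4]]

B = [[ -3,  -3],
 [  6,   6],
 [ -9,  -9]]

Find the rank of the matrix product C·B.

1

First compute CB:
[[-54, -54],
 [-33, -33],
 [-30, -30]]
Now row reduce the product.
R2 ← R2 − (11/18)·R1: [0, 0]
R3 ← R3 − (5/9)·R1: [0, 0]
1 nonzero row, so rank(CB) = 1.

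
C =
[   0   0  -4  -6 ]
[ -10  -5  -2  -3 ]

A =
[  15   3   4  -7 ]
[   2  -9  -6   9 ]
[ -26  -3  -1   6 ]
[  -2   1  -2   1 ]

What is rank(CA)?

First compute CA:
[[116,   6,  16, -30],
 [-102,  18,  -2,  10]]
Now row reduce the product.
R2 ← R2 + (51/58)·R1: [0, 675/29, 350/29, -475/29]
2 nonzero rows, so rank(CA) = 2.

2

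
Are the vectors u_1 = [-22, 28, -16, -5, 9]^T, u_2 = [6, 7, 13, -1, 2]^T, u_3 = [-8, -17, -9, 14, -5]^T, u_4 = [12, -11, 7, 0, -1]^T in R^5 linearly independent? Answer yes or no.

yes

Form the matrix with these vectors as rows and row reduce.
R2 ← R2 + (3/11)·R1: [0, 161/11, 95/11, -26/11, 49/11]
R3 ← R3 − (4/11)·R1: [0, -299/11, -35/11, 174/11, -91/11]
R4 ← R4 + (6/11)·R1: [0, 47/11, -19/11, -30/11, 43/11]
R3 ← R3 + (13/7)·R2: [0, 0, 90/7, 80/7, 0]
R4 ← R4 − (47/161)·R2: [0, 0, -684/161, -328/161, 60/23]
R4 ← R4 + (38/115)·R3: [0, 0, 0, 40/23, 60/23]
4 nonzero rows, so the 4 vectors span a space of dimension 4.
Since 4 = 4, the vectors are linearly independent.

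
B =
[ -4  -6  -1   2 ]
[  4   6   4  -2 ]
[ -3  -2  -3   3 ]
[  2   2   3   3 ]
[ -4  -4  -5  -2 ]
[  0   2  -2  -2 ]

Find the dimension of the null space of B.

Row reduce to echelon form.
R2 ← R2 + R1: [0, 0, 3, 0]
R3 ← R3 − (3/4)·R1: [0, 5/2, -9/4, 3/2]
R4 ← R4 + (1/2)·R1: [0, -1, 5/2, 4]
R5 ← R5 − R1: [0, 2, -4, -4]
Swap R2 ↔ R3
R4 ← R4 + (2/5)·R2: [0, 0, 8/5, 23/5]
R5 ← R5 − (4/5)·R2: [0, 0, -11/5, -26/5]
R6 ← R6 − (4/5)·R2: [0, 0, -1/5, -16/5]
R4 ← R4 − (8/15)·R3: [0, 0, 0, 23/5]
R5 ← R5 + (11/15)·R3: [0, 0, 0, -26/5]
R6 ← R6 + (1/15)·R3: [0, 0, 0, -16/5]
R5 ← R5 + (26/23)·R4: [0, 0, 0, 0]
R6 ← R6 + (16/23)·R4: [0, 0, 0, 0]
4 nonzero rows, so rank(B) = 4.
B has 4 columns; by rank–nullity, nullity = 4 − 4 = 0.

0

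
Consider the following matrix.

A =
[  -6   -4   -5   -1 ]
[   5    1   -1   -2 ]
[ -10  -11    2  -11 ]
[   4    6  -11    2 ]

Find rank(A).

4

Row reduce to echelon form.
R2 ← R2 + (5/6)·R1: [0, -7/3, -31/6, -17/6]
R3 ← R3 − (5/3)·R1: [0, -13/3, 31/3, -28/3]
R4 ← R4 + (2/3)·R1: [0, 10/3, -43/3, 4/3]
R3 ← R3 − (13/7)·R2: [0, 0, 279/14, -57/14]
R4 ← R4 + (10/7)·R2: [0, 0, -152/7, -19/7]
R4 ← R4 + (304/279)·R3: [0, 0, 0, -665/93]
Echelon form has 4 nonzero rows, so rank(A) = 4.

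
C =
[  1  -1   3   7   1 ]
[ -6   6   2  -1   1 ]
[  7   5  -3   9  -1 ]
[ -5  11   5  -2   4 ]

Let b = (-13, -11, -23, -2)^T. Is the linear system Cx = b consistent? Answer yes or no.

yes

Row reduce the augmented matrix [C | b].
R2 ← R2 + (6)·R1: [0, 0, 20, 41, 7, -89]
R3 ← R3 − (7)·R1: [0, 12, -24, -40, -8, 68]
R4 ← R4 + (5)·R1: [0, 6, 20, 33, 9, -67]
Swap R2 ↔ R3
R4 ← R4 − (1/2)·R2: [0, 0, 32, 53, 13, -101]
R4 ← R4 − (8/5)·R3: [0, 0, 0, -63/5, 9/5, 207/5]
The echelon form has 4 nonzero rows, and every pivot lies in the first 5 columns, so rank(C) = rank([C|b]) = 4.
The system is consistent.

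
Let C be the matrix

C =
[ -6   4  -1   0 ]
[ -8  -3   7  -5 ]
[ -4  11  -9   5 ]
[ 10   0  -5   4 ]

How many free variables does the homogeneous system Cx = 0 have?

Row reduce to echelon form.
R2 ← R2 − (4/3)·R1: [0, -25/3, 25/3, -5]
R3 ← R3 − (2/3)·R1: [0, 25/3, -25/3, 5]
R4 ← R4 + (5/3)·R1: [0, 20/3, -20/3, 4]
R3 ← R3 + R2: [0, 0, 0, 0]
R4 ← R4 + (4/5)·R2: [0, 0, 0, 0]
2 nonzero rows, so rank(C) = 2.
C has 4 columns; by rank–nullity, nullity = 4 − 2 = 2.

2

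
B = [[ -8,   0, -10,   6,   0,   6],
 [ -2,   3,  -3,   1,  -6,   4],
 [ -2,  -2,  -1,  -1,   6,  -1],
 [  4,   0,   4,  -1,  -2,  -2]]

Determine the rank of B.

Row reduce to echelon form.
R2 ← R2 − (1/4)·R1: [0, 3, -1/2, -1/2, -6, 5/2]
R3 ← R3 − (1/4)·R1: [0, -2, 3/2, -5/2, 6, -5/2]
R4 ← R4 + (1/2)·R1: [0, 0, -1, 2, -2, 1]
R3 ← R3 + (2/3)·R2: [0, 0, 7/6, -17/6, 2, -5/6]
R4 ← R4 + (6/7)·R3: [0, 0, 0, -3/7, -2/7, 2/7]
Echelon form has 4 nonzero rows, so rank(B) = 4.

4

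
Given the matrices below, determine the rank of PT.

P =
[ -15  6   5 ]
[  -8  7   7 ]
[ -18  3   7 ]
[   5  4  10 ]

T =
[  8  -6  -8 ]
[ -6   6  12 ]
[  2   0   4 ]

First compute PT:
[[-146, 126, 212],
 [-92,  90, 176],
 [-148, 126, 208],
 [ 36,  -6,  48]]
Now row reduce the product.
R2 ← R2 − (46/73)·R1: [0, 774/73, 3096/73]
R3 ← R3 − (74/73)·R1: [0, -126/73, -504/73]
R4 ← R4 + (18/73)·R1: [0, 1830/73, 7320/73]
R3 ← R3 + (7/43)·R2: [0, 0, 0]
R4 ← R4 − (305/129)·R2: [0, 0, 0]
2 nonzero rows, so rank(PT) = 2.

2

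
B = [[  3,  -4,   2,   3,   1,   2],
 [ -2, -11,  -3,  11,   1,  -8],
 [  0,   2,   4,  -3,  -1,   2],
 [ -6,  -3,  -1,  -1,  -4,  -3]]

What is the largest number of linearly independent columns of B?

Row reduce to echelon form.
R2 ← R2 + (2/3)·R1: [0, -41/3, -5/3, 13, 5/3, -20/3]
R4 ← R4 + (2)·R1: [0, -11, 3, 5, -2, 1]
R3 ← R3 + (6/41)·R2: [0, 0, 154/41, -45/41, -31/41, 42/41]
R4 ← R4 − (33/41)·R2: [0, 0, 178/41, -224/41, -137/41, 261/41]
R4 ← R4 − (89/77)·R3: [0, 0, 0, -323/77, -190/77, 57/11]
Echelon form has 4 nonzero rows, so rank(B) = 4.
The rank gives the maximum number of linearly independent columns: 4.

4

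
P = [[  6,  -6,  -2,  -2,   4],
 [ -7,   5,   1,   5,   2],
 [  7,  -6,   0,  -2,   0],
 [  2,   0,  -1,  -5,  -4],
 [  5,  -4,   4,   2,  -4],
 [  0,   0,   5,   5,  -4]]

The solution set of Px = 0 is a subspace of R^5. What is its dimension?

Row reduce to echelon form.
R2 ← R2 + (7/6)·R1: [0, -2, -4/3, 8/3, 20/3]
R3 ← R3 − (7/6)·R1: [0, 1, 7/3, 1/3, -14/3]
R4 ← R4 − (1/3)·R1: [0, 2, -1/3, -13/3, -16/3]
R5 ← R5 − (5/6)·R1: [0, 1, 17/3, 11/3, -22/3]
R3 ← R3 + (1/2)·R2: [0, 0, 5/3, 5/3, -4/3]
R4 ← R4 + R2: [0, 0, -5/3, -5/3, 4/3]
R5 ← R5 + (1/2)·R2: [0, 0, 5, 5, -4]
R4 ← R4 + R3: [0, 0, 0, 0, 0]
R5 ← R5 − (3)·R3: [0, 0, 0, 0, 0]
R6 ← R6 − (3)·R3: [0, 0, 0, 0, 0]
3 nonzero rows, so rank(P) = 3.
P has 5 columns; by rank–nullity, nullity = 5 − 3 = 2.

2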